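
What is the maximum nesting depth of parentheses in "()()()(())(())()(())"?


Input: "()()()(())(())()(())"
Tracking depth:
  Position 0 '(': depth becomes 1
  Position 1 ')': depth becomes 0
  Position 2 '(': depth becomes 1
  Position 3 ')': depth becomes 0
  Position 4 '(': depth becomes 1
  Position 5 ')': depth becomes 0
  Position 6 '(': depth becomes 1
  Position 7 '(': depth becomes 2
  Position 8 ')': depth becomes 1
  Position 9 ')': depth becomes 0
  Position 10 '(': depth becomes 1
  Position 11 '(': depth becomes 2
  Position 12 ')': depth becomes 1
  Position 13 ')': depth becomes 0
  Position 14 '(': depth becomes 1
  Position 15 ')': depth becomes 0
  Position 16 '(': depth becomes 1
  Position 17 '(': depth becomes 2
  Position 18 ')': depth becomes 1
  Position 19 ')': depth becomes 0
Maximum depth reached: 2

2


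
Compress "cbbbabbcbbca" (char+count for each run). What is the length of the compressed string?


Input: cbbbabbcbbca
Runs:
  'c' x 1 => "c1"
  'b' x 3 => "b3"
  'a' x 1 => "a1"
  'b' x 2 => "b2"
  'c' x 1 => "c1"
  'b' x 2 => "b2"
  'c' x 1 => "c1"
  'a' x 1 => "a1"
Compressed: "c1b3a1b2c1b2c1a1"
Compressed length: 16

16


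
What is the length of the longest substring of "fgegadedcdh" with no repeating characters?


Input: "fgegadedcdh"
Sliding window (track last position of each char):
  Position 0 ('f'): window [0,0] length 1 -- new best
  Position 1 ('g'): window [0,1] length 2 -- new best
  Position 2 ('e'): window [0,2] length 3 -- new best
  Position 3 ('g'): repeat (last at 1), move window start to 2
  Position 3 ('g'): window [2,3] length 2
  Position 4 ('a'): window [2,4] length 3
  Position 5 ('d'): window [2,5] length 4 -- new best
  Position 6 ('e'): repeat (last at 2), move window start to 3
  Position 6 ('e'): window [3,6] length 4
  Position 7 ('d'): repeat (last at 5), move window start to 6
  Position 7 ('d'): window [6,7] length 2
  Position 8 ('c'): window [6,8] length 3
  Position 9 ('d'): repeat (last at 7), move window start to 8
  Position 9 ('d'): window [8,9] length 2
  Position 10 ('h'): window [8,10] length 3
Longest substring with no repeats: "egad" with length 4

4


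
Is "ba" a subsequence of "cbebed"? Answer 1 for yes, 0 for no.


Check if "ba" is a subsequence of "cbebed"
Greedy scan:
  Position 0 ('c'): no match needed
  Position 1 ('b'): matches sub[0] = 'b'
  Position 2 ('e'): no match needed
  Position 3 ('b'): no match needed
  Position 4 ('e'): no match needed
  Position 5 ('d'): no match needed
Only matched 1/2 characters => not a subsequence

0


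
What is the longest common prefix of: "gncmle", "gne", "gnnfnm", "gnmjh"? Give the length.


Words: gncmle, gne, gnnfnm, gnmjh
  Position 0: all 'g' => match
  Position 1: all 'n' => match
  Position 2: ('c', 'e', 'n', 'm') => mismatch, stop
LCP = "gn" (length 2)

2


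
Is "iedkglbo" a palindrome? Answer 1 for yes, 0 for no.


Input: iedkglbo
Reversed: oblgkdei
  Compare pos 0 ('i') with pos 7 ('o'): MISMATCH
  Compare pos 1 ('e') with pos 6 ('b'): MISMATCH
  Compare pos 2 ('d') with pos 5 ('l'): MISMATCH
  Compare pos 3 ('k') with pos 4 ('g'): MISMATCH
Result: not a palindrome

0


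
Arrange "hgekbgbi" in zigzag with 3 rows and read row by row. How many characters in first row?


Zigzag "hgekbgbi" into 3 rows:
Placing characters:
  'h' => row 0
  'g' => row 1
  'e' => row 2
  'k' => row 1
  'b' => row 0
  'g' => row 1
  'b' => row 2
  'i' => row 1
Rows:
  Row 0: "hb"
  Row 1: "gkgi"
  Row 2: "eb"
First row length: 2

2


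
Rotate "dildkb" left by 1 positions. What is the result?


Input: "dildkb", rotate left by 1
First 1 characters: "d"
Remaining characters: "ildkb"
Concatenate remaining + first: "ildkb" + "d" = "ildkbd"

ildkbd


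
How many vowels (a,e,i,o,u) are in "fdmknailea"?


Input: fdmknailea
Checking each character:
  'f' at position 0: consonant
  'd' at position 1: consonant
  'm' at position 2: consonant
  'k' at position 3: consonant
  'n' at position 4: consonant
  'a' at position 5: vowel (running total: 1)
  'i' at position 6: vowel (running total: 2)
  'l' at position 7: consonant
  'e' at position 8: vowel (running total: 3)
  'a' at position 9: vowel (running total: 4)
Total vowels: 4

4


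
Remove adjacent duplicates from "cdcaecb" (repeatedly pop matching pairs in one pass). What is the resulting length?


Input: cdcaecb
Stack-based adjacent duplicate removal:
  Read 'c': push. Stack: c
  Read 'd': push. Stack: cd
  Read 'c': push. Stack: cdc
  Read 'a': push. Stack: cdca
  Read 'e': push. Stack: cdcae
  Read 'c': push. Stack: cdcaec
  Read 'b': push. Stack: cdcaecb
Final stack: "cdcaecb" (length 7)

7


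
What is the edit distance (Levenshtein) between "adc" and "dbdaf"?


Computing edit distance: "adc" -> "dbdaf"
DP table:
           d    b    d    a    f
      0    1    2    3    4    5
  a   1    1    2    3    3    4
  d   2    1    2    2    3    4
  c   3    2    2    3    3    4
Edit distance = dp[3][5] = 4

4


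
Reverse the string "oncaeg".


Input: oncaeg
Reading characters right to left:
  Position 5: 'g'
  Position 4: 'e'
  Position 3: 'a'
  Position 2: 'c'
  Position 1: 'n'
  Position 0: 'o'
Reversed: geacno

geacno


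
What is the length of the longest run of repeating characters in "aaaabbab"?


Input: "aaaabbab"
Scanning for longest run:
  Position 1 ('a'): continues run of 'a', length=2
  Position 2 ('a'): continues run of 'a', length=3
  Position 3 ('a'): continues run of 'a', length=4
  Position 4 ('b'): new char, reset run to 1
  Position 5 ('b'): continues run of 'b', length=2
  Position 6 ('a'): new char, reset run to 1
  Position 7 ('b'): new char, reset run to 1
Longest run: 'a' with length 4

4


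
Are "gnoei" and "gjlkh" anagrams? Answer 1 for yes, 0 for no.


Strings: "gnoei", "gjlkh"
Sorted first:  egino
Sorted second: ghjkl
Differ at position 0: 'e' vs 'g' => not anagrams

0


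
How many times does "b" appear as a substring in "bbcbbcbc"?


Searching for "b" in "bbcbbcbc"
Scanning each position:
  Position 0: "b" => MATCH
  Position 1: "b" => MATCH
  Position 2: "c" => no
  Position 3: "b" => MATCH
  Position 4: "b" => MATCH
  Position 5: "c" => no
  Position 6: "b" => MATCH
  Position 7: "c" => no
Total occurrences: 5

5


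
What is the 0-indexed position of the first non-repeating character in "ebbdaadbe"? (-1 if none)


Input: ebbdaadbe
Character frequencies:
  'a': 2
  'b': 3
  'd': 2
  'e': 2
Scanning left to right for freq == 1:
  Position 0 ('e'): freq=2, skip
  Position 1 ('b'): freq=3, skip
  Position 2 ('b'): freq=3, skip
  Position 3 ('d'): freq=2, skip
  Position 4 ('a'): freq=2, skip
  Position 5 ('a'): freq=2, skip
  Position 6 ('d'): freq=2, skip
  Position 7 ('b'): freq=3, skip
  Position 8 ('e'): freq=2, skip
  No unique character found => answer = -1

-1


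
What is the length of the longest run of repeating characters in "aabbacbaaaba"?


Input: "aabbacbaaaba"
Scanning for longest run:
  Position 1 ('a'): continues run of 'a', length=2
  Position 2 ('b'): new char, reset run to 1
  Position 3 ('b'): continues run of 'b', length=2
  Position 4 ('a'): new char, reset run to 1
  Position 5 ('c'): new char, reset run to 1
  Position 6 ('b'): new char, reset run to 1
  Position 7 ('a'): new char, reset run to 1
  Position 8 ('a'): continues run of 'a', length=2
  Position 9 ('a'): continues run of 'a', length=3
  Position 10 ('b'): new char, reset run to 1
  Position 11 ('a'): new char, reset run to 1
Longest run: 'a' with length 3

3


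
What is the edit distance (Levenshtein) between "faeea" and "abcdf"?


Computing edit distance: "faeea" -> "abcdf"
DP table:
           a    b    c    d    f
      0    1    2    3    4    5
  f   1    1    2    3    4    4
  a   2    1    2    3    4    5
  e   3    2    2    3    4    5
  e   4    3    3    3    4    5
  a   5    4    4    4    4    5
Edit distance = dp[5][5] = 5

5


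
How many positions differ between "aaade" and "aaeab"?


Comparing "aaade" and "aaeab" position by position:
  Position 0: 'a' vs 'a' => same
  Position 1: 'a' vs 'a' => same
  Position 2: 'a' vs 'e' => DIFFER
  Position 3: 'd' vs 'a' => DIFFER
  Position 4: 'e' vs 'b' => DIFFER
Positions that differ: 3

3


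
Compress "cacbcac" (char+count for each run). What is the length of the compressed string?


Input: cacbcac
Runs:
  'c' x 1 => "c1"
  'a' x 1 => "a1"
  'c' x 1 => "c1"
  'b' x 1 => "b1"
  'c' x 1 => "c1"
  'a' x 1 => "a1"
  'c' x 1 => "c1"
Compressed: "c1a1c1b1c1a1c1"
Compressed length: 14

14


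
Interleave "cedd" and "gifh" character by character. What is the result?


Interleaving "cedd" and "gifh":
  Position 0: 'c' from first, 'g' from second => "cg"
  Position 1: 'e' from first, 'i' from second => "ei"
  Position 2: 'd' from first, 'f' from second => "df"
  Position 3: 'd' from first, 'h' from second => "dh"
Result: cgeidfdh

cgeidfdh


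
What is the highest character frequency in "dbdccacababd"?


Input: dbdccacababd
Character counts:
  'a': 3
  'b': 3
  'c': 3
  'd': 3
Maximum frequency: 3

3


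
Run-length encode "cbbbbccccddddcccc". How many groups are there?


Input: cbbbbccccddddcccc
Scanning for consecutive runs:
  Group 1: 'c' x 1 (positions 0-0)
  Group 2: 'b' x 4 (positions 1-4)
  Group 3: 'c' x 4 (positions 5-8)
  Group 4: 'd' x 4 (positions 9-12)
  Group 5: 'c' x 4 (positions 13-16)
Total groups: 5

5


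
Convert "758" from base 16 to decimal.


Input: "758" in base 16
Positional expansion:
  Digit '7' (value 7) x 16^2 = 1792
  Digit '5' (value 5) x 16^1 = 80
  Digit '8' (value 8) x 16^0 = 8
Sum = 1880

1880


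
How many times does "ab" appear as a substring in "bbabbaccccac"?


Searching for "ab" in "bbabbaccccac"
Scanning each position:
  Position 0: "bb" => no
  Position 1: "ba" => no
  Position 2: "ab" => MATCH
  Position 3: "bb" => no
  Position 4: "ba" => no
  Position 5: "ac" => no
  Position 6: "cc" => no
  Position 7: "cc" => no
  Position 8: "cc" => no
  Position 9: "ca" => no
  Position 10: "ac" => no
Total occurrences: 1

1


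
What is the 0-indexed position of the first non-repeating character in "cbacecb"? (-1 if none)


Input: cbacecb
Character frequencies:
  'a': 1
  'b': 2
  'c': 3
  'e': 1
Scanning left to right for freq == 1:
  Position 0 ('c'): freq=3, skip
  Position 1 ('b'): freq=2, skip
  Position 2 ('a'): unique! => answer = 2

2


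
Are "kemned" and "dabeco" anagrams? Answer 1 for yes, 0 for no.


Strings: "kemned", "dabeco"
Sorted first:  deekmn
Sorted second: abcdeo
Differ at position 0: 'd' vs 'a' => not anagrams

0


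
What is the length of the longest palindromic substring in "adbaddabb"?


Input: "adbaddabb"
Checking substrings for palindromes:
  [2:8] "baddab" (len 6) => palindrome
  [3:7] "adda" (len 4) => palindrome
  [4:6] "dd" (len 2) => palindrome
  [7:9] "bb" (len 2) => palindrome
Longest palindromic substring: "baddab" with length 6

6


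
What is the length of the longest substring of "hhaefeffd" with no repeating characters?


Input: "hhaefeffd"
Sliding window (track last position of each char):
  Position 0 ('h'): window [0,0] length 1 -- new best
  Position 1 ('h'): repeat (last at 0), move window start to 1
  Position 1 ('h'): window [1,1] length 1
  Position 2 ('a'): window [1,2] length 2 -- new best
  Position 3 ('e'): window [1,3] length 3 -- new best
  Position 4 ('f'): window [1,4] length 4 -- new best
  Position 5 ('e'): repeat (last at 3), move window start to 4
  Position 5 ('e'): window [4,5] length 2
  Position 6 ('f'): repeat (last at 4), move window start to 5
  Position 6 ('f'): window [5,6] length 2
  Position 7 ('f'): repeat (last at 6), move window start to 7
  Position 7 ('f'): window [7,7] length 1
  Position 8 ('d'): window [7,8] length 2
Longest substring with no repeats: "haef" with length 4

4


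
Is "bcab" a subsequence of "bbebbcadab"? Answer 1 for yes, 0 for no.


Check if "bcab" is a subsequence of "bbebbcadab"
Greedy scan:
  Position 0 ('b'): matches sub[0] = 'b'
  Position 1 ('b'): no match needed
  Position 2 ('e'): no match needed
  Position 3 ('b'): no match needed
  Position 4 ('b'): no match needed
  Position 5 ('c'): matches sub[1] = 'c'
  Position 6 ('a'): matches sub[2] = 'a'
  Position 7 ('d'): no match needed
  Position 8 ('a'): no match needed
  Position 9 ('b'): matches sub[3] = 'b'
All 4 characters matched => is a subsequence

1


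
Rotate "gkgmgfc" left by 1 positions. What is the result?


Input: "gkgmgfc", rotate left by 1
First 1 characters: "g"
Remaining characters: "kgmgfc"
Concatenate remaining + first: "kgmgfc" + "g" = "kgmgfcg"

kgmgfcg


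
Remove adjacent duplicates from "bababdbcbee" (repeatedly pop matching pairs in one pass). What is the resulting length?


Input: bababdbcbee
Stack-based adjacent duplicate removal:
  Read 'b': push. Stack: b
  Read 'a': push. Stack: ba
  Read 'b': push. Stack: bab
  Read 'a': push. Stack: baba
  Read 'b': push. Stack: babab
  Read 'd': push. Stack: bababd
  Read 'b': push. Stack: bababdb
  Read 'c': push. Stack: bababdbc
  Read 'b': push. Stack: bababdbcb
  Read 'e': push. Stack: bababdbcbe
  Read 'e': matches stack top 'e' => pop. Stack: bababdbcb
Final stack: "bababdbcb" (length 9)

9


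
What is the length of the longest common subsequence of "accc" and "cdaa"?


LCS of "accc" and "cdaa"
DP table:
           c    d    a    a
      0    0    0    0    0
  a   0    0    0    1    1
  c   0    1    1    1    1
  c   0    1    1    1    1
  c   0    1    1    1    1
LCS length = dp[4][4] = 1

1


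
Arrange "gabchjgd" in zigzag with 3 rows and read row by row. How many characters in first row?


Zigzag "gabchjgd" into 3 rows:
Placing characters:
  'g' => row 0
  'a' => row 1
  'b' => row 2
  'c' => row 1
  'h' => row 0
  'j' => row 1
  'g' => row 2
  'd' => row 1
Rows:
  Row 0: "gh"
  Row 1: "acjd"
  Row 2: "bg"
First row length: 2

2


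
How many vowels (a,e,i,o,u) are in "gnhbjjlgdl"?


Input: gnhbjjlgdl
Checking each character:
  'g' at position 0: consonant
  'n' at position 1: consonant
  'h' at position 2: consonant
  'b' at position 3: consonant
  'j' at position 4: consonant
  'j' at position 5: consonant
  'l' at position 6: consonant
  'g' at position 7: consonant
  'd' at position 8: consonant
  'l' at position 9: consonant
Total vowels: 0

0


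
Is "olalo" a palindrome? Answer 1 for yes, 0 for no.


Input: olalo
Reversed: olalo
  Compare pos 0 ('o') with pos 4 ('o'): match
  Compare pos 1 ('l') with pos 3 ('l'): match
Result: palindrome

1


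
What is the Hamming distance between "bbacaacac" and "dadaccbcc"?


Comparing "bbacaacac" and "dadaccbcc" position by position:
  Position 0: 'b' vs 'd' => differ
  Position 1: 'b' vs 'a' => differ
  Position 2: 'a' vs 'd' => differ
  Position 3: 'c' vs 'a' => differ
  Position 4: 'a' vs 'c' => differ
  Position 5: 'a' vs 'c' => differ
  Position 6: 'c' vs 'b' => differ
  Position 7: 'a' vs 'c' => differ
  Position 8: 'c' vs 'c' => same
Total differences (Hamming distance): 8

8


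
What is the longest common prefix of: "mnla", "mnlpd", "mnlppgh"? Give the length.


Words: mnla, mnlpd, mnlppgh
  Position 0: all 'm' => match
  Position 1: all 'n' => match
  Position 2: all 'l' => match
  Position 3: ('a', 'p', 'p') => mismatch, stop
LCP = "mnl" (length 3)

3


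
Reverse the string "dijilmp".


Input: dijilmp
Reading characters right to left:
  Position 6: 'p'
  Position 5: 'm'
  Position 4: 'l'
  Position 3: 'i'
  Position 2: 'j'
  Position 1: 'i'
  Position 0: 'd'
Reversed: pmlijid

pmlijid


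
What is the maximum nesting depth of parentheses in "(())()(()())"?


Input: "(())()(()())"
Tracking depth:
  Position 0 '(': depth becomes 1
  Position 1 '(': depth becomes 2
  Position 2 ')': depth becomes 1
  Position 3 ')': depth becomes 0
  Position 4 '(': depth becomes 1
  Position 5 ')': depth becomes 0
  Position 6 '(': depth becomes 1
  Position 7 '(': depth becomes 2
  Position 8 ')': depth becomes 1
  Position 9 '(': depth becomes 2
  Position 10 ')': depth becomes 1
  Position 11 ')': depth becomes 0
Maximum depth reached: 2

2


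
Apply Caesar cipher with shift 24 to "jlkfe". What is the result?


Caesar cipher: shift "jlkfe" by 24
  'j' (pos 9) + 24 = pos 7 = 'h'
  'l' (pos 11) + 24 = pos 9 = 'j'
  'k' (pos 10) + 24 = pos 8 = 'i'
  'f' (pos 5) + 24 = pos 3 = 'd'
  'e' (pos 4) + 24 = pos 2 = 'c'
Result: hjidc

hjidc


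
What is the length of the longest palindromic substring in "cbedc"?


Input: "cbedc"
Checking substrings for palindromes:
  No multi-char palindromic substrings found
Longest palindromic substring: "c" with length 1

1


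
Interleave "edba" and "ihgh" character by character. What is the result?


Interleaving "edba" and "ihgh":
  Position 0: 'e' from first, 'i' from second => "ei"
  Position 1: 'd' from first, 'h' from second => "dh"
  Position 2: 'b' from first, 'g' from second => "bg"
  Position 3: 'a' from first, 'h' from second => "ah"
Result: eidhbgah

eidhbgah


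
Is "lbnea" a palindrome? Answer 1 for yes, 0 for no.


Input: lbnea
Reversed: aenbl
  Compare pos 0 ('l') with pos 4 ('a'): MISMATCH
  Compare pos 1 ('b') with pos 3 ('e'): MISMATCH
Result: not a palindrome

0


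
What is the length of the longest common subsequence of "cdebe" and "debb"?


LCS of "cdebe" and "debb"
DP table:
           d    e    b    b
      0    0    0    0    0
  c   0    0    0    0    0
  d   0    1    1    1    1
  e   0    1    2    2    2
  b   0    1    2    3    3
  e   0    1    2    3    3
LCS length = dp[5][4] = 3

3


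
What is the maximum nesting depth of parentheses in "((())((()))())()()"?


Input: "((())((()))())()()"
Tracking depth:
  Position 0 '(': depth becomes 1
  Position 1 '(': depth becomes 2
  Position 2 '(': depth becomes 3
  Position 3 ')': depth becomes 2
  Position 4 ')': depth becomes 1
  Position 5 '(': depth becomes 2
  Position 6 '(': depth becomes 3
  Position 7 '(': depth becomes 4
  Position 8 ')': depth becomes 3
  Position 9 ')': depth becomes 2
  Position 10 ')': depth becomes 1
  Position 11 '(': depth becomes 2
  Position 12 ')': depth becomes 1
  Position 13 ')': depth becomes 0
  Position 14 '(': depth becomes 1
  Position 15 ')': depth becomes 0
  Position 16 '(': depth becomes 1
  Position 17 ')': depth becomes 0
Maximum depth reached: 4

4


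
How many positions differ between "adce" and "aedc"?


Comparing "adce" and "aedc" position by position:
  Position 0: 'a' vs 'a' => same
  Position 1: 'd' vs 'e' => DIFFER
  Position 2: 'c' vs 'd' => DIFFER
  Position 3: 'e' vs 'c' => DIFFER
Positions that differ: 3

3


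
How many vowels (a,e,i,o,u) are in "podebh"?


Input: podebh
Checking each character:
  'p' at position 0: consonant
  'o' at position 1: vowel (running total: 1)
  'd' at position 2: consonant
  'e' at position 3: vowel (running total: 2)
  'b' at position 4: consonant
  'h' at position 5: consonant
Total vowels: 2

2


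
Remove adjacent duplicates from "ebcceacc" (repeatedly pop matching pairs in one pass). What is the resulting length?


Input: ebcceacc
Stack-based adjacent duplicate removal:
  Read 'e': push. Stack: e
  Read 'b': push. Stack: eb
  Read 'c': push. Stack: ebc
  Read 'c': matches stack top 'c' => pop. Stack: eb
  Read 'e': push. Stack: ebe
  Read 'a': push. Stack: ebea
  Read 'c': push. Stack: ebeac
  Read 'c': matches stack top 'c' => pop. Stack: ebea
Final stack: "ebea" (length 4)

4


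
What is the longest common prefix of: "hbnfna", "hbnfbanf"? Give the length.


Words: hbnfna, hbnfbanf
  Position 0: all 'h' => match
  Position 1: all 'b' => match
  Position 2: all 'n' => match
  Position 3: all 'f' => match
  Position 4: ('n', 'b') => mismatch, stop
LCP = "hbnf" (length 4)

4


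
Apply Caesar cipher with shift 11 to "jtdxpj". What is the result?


Caesar cipher: shift "jtdxpj" by 11
  'j' (pos 9) + 11 = pos 20 = 'u'
  't' (pos 19) + 11 = pos 4 = 'e'
  'd' (pos 3) + 11 = pos 14 = 'o'
  'x' (pos 23) + 11 = pos 8 = 'i'
  'p' (pos 15) + 11 = pos 0 = 'a'
  'j' (pos 9) + 11 = pos 20 = 'u'
Result: ueoiau

ueoiau


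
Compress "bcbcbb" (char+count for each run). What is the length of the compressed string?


Input: bcbcbb
Runs:
  'b' x 1 => "b1"
  'c' x 1 => "c1"
  'b' x 1 => "b1"
  'c' x 1 => "c1"
  'b' x 2 => "b2"
Compressed: "b1c1b1c1b2"
Compressed length: 10

10


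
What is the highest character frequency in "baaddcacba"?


Input: baaddcacba
Character counts:
  'a': 4
  'b': 2
  'c': 2
  'd': 2
Maximum frequency: 4

4


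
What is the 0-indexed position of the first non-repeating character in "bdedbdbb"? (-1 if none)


Input: bdedbdbb
Character frequencies:
  'b': 4
  'd': 3
  'e': 1
Scanning left to right for freq == 1:
  Position 0 ('b'): freq=4, skip
  Position 1 ('d'): freq=3, skip
  Position 2 ('e'): unique! => answer = 2

2


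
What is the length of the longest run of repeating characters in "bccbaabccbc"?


Input: "bccbaabccbc"
Scanning for longest run:
  Position 1 ('c'): new char, reset run to 1
  Position 2 ('c'): continues run of 'c', length=2
  Position 3 ('b'): new char, reset run to 1
  Position 4 ('a'): new char, reset run to 1
  Position 5 ('a'): continues run of 'a', length=2
  Position 6 ('b'): new char, reset run to 1
  Position 7 ('c'): new char, reset run to 1
  Position 8 ('c'): continues run of 'c', length=2
  Position 9 ('b'): new char, reset run to 1
  Position 10 ('c'): new char, reset run to 1
Longest run: 'c' with length 2

2


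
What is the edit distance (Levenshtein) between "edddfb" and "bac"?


Computing edit distance: "edddfb" -> "bac"
DP table:
           b    a    c
      0    1    2    3
  e   1    1    2    3
  d   2    2    2    3
  d   3    3    3    3
  d   4    4    4    4
  f   5    5    5    5
  b   6    5    6    6
Edit distance = dp[6][3] = 6

6


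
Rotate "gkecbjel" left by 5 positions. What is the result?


Input: "gkecbjel", rotate left by 5
First 5 characters: "gkecb"
Remaining characters: "jel"
Concatenate remaining + first: "jel" + "gkecb" = "jelgkecb"

jelgkecb


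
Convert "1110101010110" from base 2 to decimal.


Input: "1110101010110" in base 2
Positional expansion:
  Digit '1' (value 1) x 2^12 = 4096
  Digit '1' (value 1) x 2^11 = 2048
  Digit '1' (value 1) x 2^10 = 1024
  Digit '0' (value 0) x 2^9 = 0
  Digit '1' (value 1) x 2^8 = 256
  Digit '0' (value 0) x 2^7 = 0
  Digit '1' (value 1) x 2^6 = 64
  Digit '0' (value 0) x 2^5 = 0
  Digit '1' (value 1) x 2^4 = 16
  Digit '0' (value 0) x 2^3 = 0
  Digit '1' (value 1) x 2^2 = 4
  Digit '1' (value 1) x 2^1 = 2
  Digit '0' (value 0) x 2^0 = 0
Sum = 7510

7510


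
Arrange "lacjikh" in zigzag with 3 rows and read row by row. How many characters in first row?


Zigzag "lacjikh" into 3 rows:
Placing characters:
  'l' => row 0
  'a' => row 1
  'c' => row 2
  'j' => row 1
  'i' => row 0
  'k' => row 1
  'h' => row 2
Rows:
  Row 0: "li"
  Row 1: "ajk"
  Row 2: "ch"
First row length: 2

2


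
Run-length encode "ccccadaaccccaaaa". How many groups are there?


Input: ccccadaaccccaaaa
Scanning for consecutive runs:
  Group 1: 'c' x 4 (positions 0-3)
  Group 2: 'a' x 1 (positions 4-4)
  Group 3: 'd' x 1 (positions 5-5)
  Group 4: 'a' x 2 (positions 6-7)
  Group 5: 'c' x 4 (positions 8-11)
  Group 6: 'a' x 4 (positions 12-15)
Total groups: 6

6


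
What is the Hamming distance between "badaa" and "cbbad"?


Comparing "badaa" and "cbbad" position by position:
  Position 0: 'b' vs 'c' => differ
  Position 1: 'a' vs 'b' => differ
  Position 2: 'd' vs 'b' => differ
  Position 3: 'a' vs 'a' => same
  Position 4: 'a' vs 'd' => differ
Total differences (Hamming distance): 4

4


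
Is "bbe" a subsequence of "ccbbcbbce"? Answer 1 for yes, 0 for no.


Check if "bbe" is a subsequence of "ccbbcbbce"
Greedy scan:
  Position 0 ('c'): no match needed
  Position 1 ('c'): no match needed
  Position 2 ('b'): matches sub[0] = 'b'
  Position 3 ('b'): matches sub[1] = 'b'
  Position 4 ('c'): no match needed
  Position 5 ('b'): no match needed
  Position 6 ('b'): no match needed
  Position 7 ('c'): no match needed
  Position 8 ('e'): matches sub[2] = 'e'
All 3 characters matched => is a subsequence

1


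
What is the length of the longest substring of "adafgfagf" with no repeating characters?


Input: "adafgfagf"
Sliding window (track last position of each char):
  Position 0 ('a'): window [0,0] length 1 -- new best
  Position 1 ('d'): window [0,1] length 2 -- new best
  Position 2 ('a'): repeat (last at 0), move window start to 1
  Position 2 ('a'): window [1,2] length 2
  Position 3 ('f'): window [1,3] length 3 -- new best
  Position 4 ('g'): window [1,4] length 4 -- new best
  Position 5 ('f'): repeat (last at 3), move window start to 4
  Position 5 ('f'): window [4,5] length 2
  Position 6 ('a'): window [4,6] length 3
  Position 7 ('g'): repeat (last at 4), move window start to 5
  Position 7 ('g'): window [5,7] length 3
  Position 8 ('f'): repeat (last at 5), move window start to 6
  Position 8 ('f'): window [6,8] length 3
Longest substring with no repeats: "dafg" with length 4

4


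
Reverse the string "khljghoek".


Input: khljghoek
Reading characters right to left:
  Position 8: 'k'
  Position 7: 'e'
  Position 6: 'o'
  Position 5: 'h'
  Position 4: 'g'
  Position 3: 'j'
  Position 2: 'l'
  Position 1: 'h'
  Position 0: 'k'
Reversed: keohgjlhk

keohgjlhk


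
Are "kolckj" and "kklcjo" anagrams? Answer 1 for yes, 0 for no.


Strings: "kolckj", "kklcjo"
Sorted first:  cjkklo
Sorted second: cjkklo
Sorted forms match => anagrams

1


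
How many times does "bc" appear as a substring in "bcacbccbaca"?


Searching for "bc" in "bcacbccbaca"
Scanning each position:
  Position 0: "bc" => MATCH
  Position 1: "ca" => no
  Position 2: "ac" => no
  Position 3: "cb" => no
  Position 4: "bc" => MATCH
  Position 5: "cc" => no
  Position 6: "cb" => no
  Position 7: "ba" => no
  Position 8: "ac" => no
  Position 9: "ca" => no
Total occurrences: 2

2


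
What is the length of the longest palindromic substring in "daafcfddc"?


Input: "daafcfddc"
Checking substrings for palindromes:
  [3:6] "fcf" (len 3) => palindrome
  [1:3] "aa" (len 2) => palindrome
  [6:8] "dd" (len 2) => palindrome
Longest palindromic substring: "fcf" with length 3

3


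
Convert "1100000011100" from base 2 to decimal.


Input: "1100000011100" in base 2
Positional expansion:
  Digit '1' (value 1) x 2^12 = 4096
  Digit '1' (value 1) x 2^11 = 2048
  Digit '0' (value 0) x 2^10 = 0
  Digit '0' (value 0) x 2^9 = 0
  Digit '0' (value 0) x 2^8 = 0
  Digit '0' (value 0) x 2^7 = 0
  Digit '0' (value 0) x 2^6 = 0
  Digit '0' (value 0) x 2^5 = 0
  Digit '1' (value 1) x 2^4 = 16
  Digit '1' (value 1) x 2^3 = 8
  Digit '1' (value 1) x 2^2 = 4
  Digit '0' (value 0) x 2^1 = 0
  Digit '0' (value 0) x 2^0 = 0
Sum = 6172

6172


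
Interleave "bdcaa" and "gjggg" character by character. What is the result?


Interleaving "bdcaa" and "gjggg":
  Position 0: 'b' from first, 'g' from second => "bg"
  Position 1: 'd' from first, 'j' from second => "dj"
  Position 2: 'c' from first, 'g' from second => "cg"
  Position 3: 'a' from first, 'g' from second => "ag"
  Position 4: 'a' from first, 'g' from second => "ag"
Result: bgdjcgagag

bgdjcgagag


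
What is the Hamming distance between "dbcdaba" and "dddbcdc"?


Comparing "dbcdaba" and "dddbcdc" position by position:
  Position 0: 'd' vs 'd' => same
  Position 1: 'b' vs 'd' => differ
  Position 2: 'c' vs 'd' => differ
  Position 3: 'd' vs 'b' => differ
  Position 4: 'a' vs 'c' => differ
  Position 5: 'b' vs 'd' => differ
  Position 6: 'a' vs 'c' => differ
Total differences (Hamming distance): 6

6


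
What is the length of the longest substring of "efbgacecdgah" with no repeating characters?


Input: "efbgacecdgah"
Sliding window (track last position of each char):
  Position 0 ('e'): window [0,0] length 1 -- new best
  Position 1 ('f'): window [0,1] length 2 -- new best
  Position 2 ('b'): window [0,2] length 3 -- new best
  Position 3 ('g'): window [0,3] length 4 -- new best
  Position 4 ('a'): window [0,4] length 5 -- new best
  Position 5 ('c'): window [0,5] length 6 -- new best
  Position 6 ('e'): repeat (last at 0), move window start to 1
  Position 6 ('e'): window [1,6] length 6
  Position 7 ('c'): repeat (last at 5), move window start to 6
  Position 7 ('c'): window [6,7] length 2
  Position 8 ('d'): window [6,8] length 3
  Position 9 ('g'): window [6,9] length 4
  Position 10 ('a'): window [6,10] length 5
  Position 11 ('h'): window [6,11] length 6
Longest substring with no repeats: "efbgac" with length 6

6


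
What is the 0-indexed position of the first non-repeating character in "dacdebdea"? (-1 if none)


Input: dacdebdea
Character frequencies:
  'a': 2
  'b': 1
  'c': 1
  'd': 3
  'e': 2
Scanning left to right for freq == 1:
  Position 0 ('d'): freq=3, skip
  Position 1 ('a'): freq=2, skip
  Position 2 ('c'): unique! => answer = 2

2


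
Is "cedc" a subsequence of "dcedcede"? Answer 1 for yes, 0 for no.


Check if "cedc" is a subsequence of "dcedcede"
Greedy scan:
  Position 0 ('d'): no match needed
  Position 1 ('c'): matches sub[0] = 'c'
  Position 2 ('e'): matches sub[1] = 'e'
  Position 3 ('d'): matches sub[2] = 'd'
  Position 4 ('c'): matches sub[3] = 'c'
  Position 5 ('e'): no match needed
  Position 6 ('d'): no match needed
  Position 7 ('e'): no match needed
All 4 characters matched => is a subsequence

1


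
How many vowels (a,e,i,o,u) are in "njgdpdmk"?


Input: njgdpdmk
Checking each character:
  'n' at position 0: consonant
  'j' at position 1: consonant
  'g' at position 2: consonant
  'd' at position 3: consonant
  'p' at position 4: consonant
  'd' at position 5: consonant
  'm' at position 6: consonant
  'k' at position 7: consonant
Total vowels: 0

0


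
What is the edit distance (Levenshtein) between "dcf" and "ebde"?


Computing edit distance: "dcf" -> "ebde"
DP table:
           e    b    d    e
      0    1    2    3    4
  d   1    1    2    2    3
  c   2    2    2    3    3
  f   3    3    3    3    4
Edit distance = dp[3][4] = 4

4


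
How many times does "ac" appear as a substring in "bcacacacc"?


Searching for "ac" in "bcacacacc"
Scanning each position:
  Position 0: "bc" => no
  Position 1: "ca" => no
  Position 2: "ac" => MATCH
  Position 3: "ca" => no
  Position 4: "ac" => MATCH
  Position 5: "ca" => no
  Position 6: "ac" => MATCH
  Position 7: "cc" => no
Total occurrences: 3

3


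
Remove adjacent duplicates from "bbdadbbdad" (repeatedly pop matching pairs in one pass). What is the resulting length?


Input: bbdadbbdad
Stack-based adjacent duplicate removal:
  Read 'b': push. Stack: b
  Read 'b': matches stack top 'b' => pop. Stack: (empty)
  Read 'd': push. Stack: d
  Read 'a': push. Stack: da
  Read 'd': push. Stack: dad
  Read 'b': push. Stack: dadb
  Read 'b': matches stack top 'b' => pop. Stack: dad
  Read 'd': matches stack top 'd' => pop. Stack: da
  Read 'a': matches stack top 'a' => pop. Stack: d
  Read 'd': matches stack top 'd' => pop. Stack: (empty)
Final stack: "" (length 0)

0


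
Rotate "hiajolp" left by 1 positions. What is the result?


Input: "hiajolp", rotate left by 1
First 1 characters: "h"
Remaining characters: "iajolp"
Concatenate remaining + first: "iajolp" + "h" = "iajolph"

iajolph


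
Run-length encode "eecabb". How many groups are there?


Input: eecabb
Scanning for consecutive runs:
  Group 1: 'e' x 2 (positions 0-1)
  Group 2: 'c' x 1 (positions 2-2)
  Group 3: 'a' x 1 (positions 3-3)
  Group 4: 'b' x 2 (positions 4-5)
Total groups: 4

4


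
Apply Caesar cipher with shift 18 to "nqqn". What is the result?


Caesar cipher: shift "nqqn" by 18
  'n' (pos 13) + 18 = pos 5 = 'f'
  'q' (pos 16) + 18 = pos 8 = 'i'
  'q' (pos 16) + 18 = pos 8 = 'i'
  'n' (pos 13) + 18 = pos 5 = 'f'
Result: fiif

fiif


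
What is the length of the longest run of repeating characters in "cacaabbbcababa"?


Input: "cacaabbbcababa"
Scanning for longest run:
  Position 1 ('a'): new char, reset run to 1
  Position 2 ('c'): new char, reset run to 1
  Position 3 ('a'): new char, reset run to 1
  Position 4 ('a'): continues run of 'a', length=2
  Position 5 ('b'): new char, reset run to 1
  Position 6 ('b'): continues run of 'b', length=2
  Position 7 ('b'): continues run of 'b', length=3
  Position 8 ('c'): new char, reset run to 1
  Position 9 ('a'): new char, reset run to 1
  Position 10 ('b'): new char, reset run to 1
  Position 11 ('a'): new char, reset run to 1
  Position 12 ('b'): new char, reset run to 1
  Position 13 ('a'): new char, reset run to 1
Longest run: 'b' with length 3

3


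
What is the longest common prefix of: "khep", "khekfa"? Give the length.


Words: khep, khekfa
  Position 0: all 'k' => match
  Position 1: all 'h' => match
  Position 2: all 'e' => match
  Position 3: ('p', 'k') => mismatch, stop
LCP = "khe" (length 3)

3


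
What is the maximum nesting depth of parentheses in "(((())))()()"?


Input: "(((())))()()"
Tracking depth:
  Position 0 '(': depth becomes 1
  Position 1 '(': depth becomes 2
  Position 2 '(': depth becomes 3
  Position 3 '(': depth becomes 4
  Position 4 ')': depth becomes 3
  Position 5 ')': depth becomes 2
  Position 6 ')': depth becomes 1
  Position 7 ')': depth becomes 0
  Position 8 '(': depth becomes 1
  Position 9 ')': depth becomes 0
  Position 10 '(': depth becomes 1
  Position 11 ')': depth becomes 0
Maximum depth reached: 4

4


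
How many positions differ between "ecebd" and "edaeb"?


Comparing "ecebd" and "edaeb" position by position:
  Position 0: 'e' vs 'e' => same
  Position 1: 'c' vs 'd' => DIFFER
  Position 2: 'e' vs 'a' => DIFFER
  Position 3: 'b' vs 'e' => DIFFER
  Position 4: 'd' vs 'b' => DIFFER
Positions that differ: 4

4


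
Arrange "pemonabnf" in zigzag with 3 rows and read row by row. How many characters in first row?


Zigzag "pemonabnf" into 3 rows:
Placing characters:
  'p' => row 0
  'e' => row 1
  'm' => row 2
  'o' => row 1
  'n' => row 0
  'a' => row 1
  'b' => row 2
  'n' => row 1
  'f' => row 0
Rows:
  Row 0: "pnf"
  Row 1: "eoan"
  Row 2: "mb"
First row length: 3

3


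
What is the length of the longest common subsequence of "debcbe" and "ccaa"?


LCS of "debcbe" and "ccaa"
DP table:
           c    c    a    a
      0    0    0    0    0
  d   0    0    0    0    0
  e   0    0    0    0    0
  b   0    0    0    0    0
  c   0    1    1    1    1
  b   0    1    1    1    1
  e   0    1    1    1    1
LCS length = dp[6][4] = 1

1


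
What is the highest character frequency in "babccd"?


Input: babccd
Character counts:
  'a': 1
  'b': 2
  'c': 2
  'd': 1
Maximum frequency: 2

2


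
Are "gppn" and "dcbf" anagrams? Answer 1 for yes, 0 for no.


Strings: "gppn", "dcbf"
Sorted first:  gnpp
Sorted second: bcdf
Differ at position 0: 'g' vs 'b' => not anagrams

0


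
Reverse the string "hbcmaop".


Input: hbcmaop
Reading characters right to left:
  Position 6: 'p'
  Position 5: 'o'
  Position 4: 'a'
  Position 3: 'm'
  Position 2: 'c'
  Position 1: 'b'
  Position 0: 'h'
Reversed: poamcbh

poamcbh


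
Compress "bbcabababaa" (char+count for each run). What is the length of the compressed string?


Input: bbcabababaa
Runs:
  'b' x 2 => "b2"
  'c' x 1 => "c1"
  'a' x 1 => "a1"
  'b' x 1 => "b1"
  'a' x 1 => "a1"
  'b' x 1 => "b1"
  'a' x 1 => "a1"
  'b' x 1 => "b1"
  'a' x 2 => "a2"
Compressed: "b2c1a1b1a1b1a1b1a2"
Compressed length: 18

18


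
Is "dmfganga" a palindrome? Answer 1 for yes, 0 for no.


Input: dmfganga
Reversed: agnagfmd
  Compare pos 0 ('d') with pos 7 ('a'): MISMATCH
  Compare pos 1 ('m') with pos 6 ('g'): MISMATCH
  Compare pos 2 ('f') with pos 5 ('n'): MISMATCH
  Compare pos 3 ('g') with pos 4 ('a'): MISMATCH
Result: not a palindrome

0


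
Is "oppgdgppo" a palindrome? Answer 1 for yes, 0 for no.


Input: oppgdgppo
Reversed: oppgdgppo
  Compare pos 0 ('o') with pos 8 ('o'): match
  Compare pos 1 ('p') with pos 7 ('p'): match
  Compare pos 2 ('p') with pos 6 ('p'): match
  Compare pos 3 ('g') with pos 5 ('g'): match
Result: palindrome

1


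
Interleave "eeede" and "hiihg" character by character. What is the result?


Interleaving "eeede" and "hiihg":
  Position 0: 'e' from first, 'h' from second => "eh"
  Position 1: 'e' from first, 'i' from second => "ei"
  Position 2: 'e' from first, 'i' from second => "ei"
  Position 3: 'd' from first, 'h' from second => "dh"
  Position 4: 'e' from first, 'g' from second => "eg"
Result: eheieidheg

eheieidheg


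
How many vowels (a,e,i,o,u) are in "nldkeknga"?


Input: nldkeknga
Checking each character:
  'n' at position 0: consonant
  'l' at position 1: consonant
  'd' at position 2: consonant
  'k' at position 3: consonant
  'e' at position 4: vowel (running total: 1)
  'k' at position 5: consonant
  'n' at position 6: consonant
  'g' at position 7: consonant
  'a' at position 8: vowel (running total: 2)
Total vowels: 2

2


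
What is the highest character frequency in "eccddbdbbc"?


Input: eccddbdbbc
Character counts:
  'b': 3
  'c': 3
  'd': 3
  'e': 1
Maximum frequency: 3

3


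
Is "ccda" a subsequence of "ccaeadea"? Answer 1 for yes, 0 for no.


Check if "ccda" is a subsequence of "ccaeadea"
Greedy scan:
  Position 0 ('c'): matches sub[0] = 'c'
  Position 1 ('c'): matches sub[1] = 'c'
  Position 2 ('a'): no match needed
  Position 3 ('e'): no match needed
  Position 4 ('a'): no match needed
  Position 5 ('d'): matches sub[2] = 'd'
  Position 6 ('e'): no match needed
  Position 7 ('a'): matches sub[3] = 'a'
All 4 characters matched => is a subsequence

1


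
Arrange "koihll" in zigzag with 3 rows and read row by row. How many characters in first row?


Zigzag "koihll" into 3 rows:
Placing characters:
  'k' => row 0
  'o' => row 1
  'i' => row 2
  'h' => row 1
  'l' => row 0
  'l' => row 1
Rows:
  Row 0: "kl"
  Row 1: "ohl"
  Row 2: "i"
First row length: 2

2


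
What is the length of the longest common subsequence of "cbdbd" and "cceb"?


LCS of "cbdbd" and "cceb"
DP table:
           c    c    e    b
      0    0    0    0    0
  c   0    1    1    1    1
  b   0    1    1    1    2
  d   0    1    1    1    2
  b   0    1    1    1    2
  d   0    1    1    1    2
LCS length = dp[5][4] = 2

2


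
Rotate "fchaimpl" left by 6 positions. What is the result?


Input: "fchaimpl", rotate left by 6
First 6 characters: "fchaim"
Remaining characters: "pl"
Concatenate remaining + first: "pl" + "fchaim" = "plfchaim"

plfchaim


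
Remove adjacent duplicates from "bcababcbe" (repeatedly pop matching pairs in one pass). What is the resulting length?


Input: bcababcbe
Stack-based adjacent duplicate removal:
  Read 'b': push. Stack: b
  Read 'c': push. Stack: bc
  Read 'a': push. Stack: bca
  Read 'b': push. Stack: bcab
  Read 'a': push. Stack: bcaba
  Read 'b': push. Stack: bcabab
  Read 'c': push. Stack: bcababc
  Read 'b': push. Stack: bcababcb
  Read 'e': push. Stack: bcababcbe
Final stack: "bcababcbe" (length 9)

9


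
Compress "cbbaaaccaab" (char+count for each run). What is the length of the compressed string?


Input: cbbaaaccaab
Runs:
  'c' x 1 => "c1"
  'b' x 2 => "b2"
  'a' x 3 => "a3"
  'c' x 2 => "c2"
  'a' x 2 => "a2"
  'b' x 1 => "b1"
Compressed: "c1b2a3c2a2b1"
Compressed length: 12

12


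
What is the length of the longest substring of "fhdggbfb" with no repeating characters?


Input: "fhdggbfb"
Sliding window (track last position of each char):
  Position 0 ('f'): window [0,0] length 1 -- new best
  Position 1 ('h'): window [0,1] length 2 -- new best
  Position 2 ('d'): window [0,2] length 3 -- new best
  Position 3 ('g'): window [0,3] length 4 -- new best
  Position 4 ('g'): repeat (last at 3), move window start to 4
  Position 4 ('g'): window [4,4] length 1
  Position 5 ('b'): window [4,5] length 2
  Position 6 ('f'): window [4,6] length 3
  Position 7 ('b'): repeat (last at 5), move window start to 6
  Position 7 ('b'): window [6,7] length 2
Longest substring with no repeats: "fhdg" with length 4

4
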